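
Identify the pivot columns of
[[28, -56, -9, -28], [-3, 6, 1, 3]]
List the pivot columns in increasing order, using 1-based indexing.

1, 3

R1 := 1/28·R1
  [  1  -2  -9/28  -1 ]
  [ -3   6      1   3 ]
R2 := R2 + 3·R1
  [ 1  -2  -9/28  -1 ]
  [ 0   0   1/28   0 ]
R2 := 28·R2
  [ 1  -2  -9/28  -1 ]
  [ 0   0      1   0 ]
R1 := R1 + 9/28·R2
  [ 1  -2  0  -1 ]
  [ 0   0  1   0 ]
Pivot columns are the columns containing a leading 1.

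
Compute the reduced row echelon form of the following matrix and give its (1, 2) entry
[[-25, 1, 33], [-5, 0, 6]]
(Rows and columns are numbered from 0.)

3

Multiply R1 by -1/25.
  [  1  -1/25  -33/25 ]
  [ -5      0       6 ]
Add 5 times R1 to R2.
  [ 1  -1/25  -33/25 ]
  [ 0   -1/5    -3/5 ]
Multiply R2 by -5.
  [ 1  -1/25  -33/25 ]
  [ 0      1       3 ]
Add 1/25 times R2 to R1.
  [ 1  0  -6/5 ]
  [ 0  1     3 ]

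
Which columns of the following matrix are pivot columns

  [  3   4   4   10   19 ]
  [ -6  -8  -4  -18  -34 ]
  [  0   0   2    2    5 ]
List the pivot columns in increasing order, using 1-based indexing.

1, 3, 4

Multiply R1 by 1/3.
  [  1  4/3  4/3  10/3  19/3 ]
  [ -6   -8   -4   -18   -34 ]
  [  0    0    2     2     5 ]
Add 6 times R1 to R2.
  [ 1  4/3  4/3  10/3  19/3 ]
  [ 0    0    4     2     4 ]
  [ 0    0    2     2     5 ]
Multiply R2 by 1/4.
  [ 1  4/3  4/3  10/3  19/3 ]
  [ 0    0    1   1/2     1 ]
  [ 0    0    2     2     5 ]
Subtract 2 times R2 from R3.
  [ 1  4/3  4/3  10/3  19/3 ]
  [ 0    0    1   1/2     1 ]
  [ 0    0    0     1     3 ]
Subtract 1/2 times R3 from R2.
  [ 1  4/3  4/3  10/3  19/3 ]
  [ 0    0    1     0  -1/2 ]
  [ 0    0    0     1     3 ]
Subtract 10/3 times R3 from R1.
  [ 1  4/3  4/3  0  -11/3 ]
  [ 0    0    1  0   -1/2 ]
  [ 0    0    0  1      3 ]
Subtract 4/3 times R2 from R1.
  [ 1  4/3  0  0    -3 ]
  [ 0    0  1  0  -1/2 ]
  [ 0    0  0  1     3 ]
Pivot columns are the columns containing a leading 1.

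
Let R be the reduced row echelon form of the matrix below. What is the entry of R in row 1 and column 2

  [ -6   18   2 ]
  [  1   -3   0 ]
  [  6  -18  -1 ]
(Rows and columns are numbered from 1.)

Multiply R1 by -1/6.
  [ 1   -3  -1/3 ]
  [ 1   -3     0 ]
  [ 6  -18    -1 ]
Subtract R1 from R2.
  [ 1   -3  -1/3 ]
  [ 0    0   1/3 ]
  [ 6  -18    -1 ]
Subtract 6 times R1 from R3.
  [ 1  -3  -1/3 ]
  [ 0   0   1/3 ]
  [ 0   0     1 ]
Multiply R2 by 3.
  [ 1  -3  -1/3 ]
  [ 0   0     1 ]
  [ 0   0     1 ]
Subtract R2 from R3.
  [ 1  -3  -1/3 ]
  [ 0   0     1 ]
  [ 0   0     0 ]
Add 1/3 times R2 to R1.
  [ 1  -3  0 ]
  [ 0   0  1 ]
  [ 0   0  0 ]

-3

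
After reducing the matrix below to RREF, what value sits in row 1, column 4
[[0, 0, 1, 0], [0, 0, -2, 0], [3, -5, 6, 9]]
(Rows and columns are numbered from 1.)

3

ρ1 <=> ρ3
  [ 3  -5   6  9 ]
  [ 0   0  -2  0 ]
  [ 0   0   1  0 ]
ρ1 := 1/3·ρ1
  [ 1  -5/3   2  3 ]
  [ 0     0  -2  0 ]
  [ 0     0   1  0 ]
ρ2 := -1/2·ρ2
  [ 1  -5/3  2  3 ]
  [ 0     0  1  0 ]
  [ 0     0  1  0 ]
ρ3 := ρ3 − ρ2
  [ 1  -5/3  2  3 ]
  [ 0     0  1  0 ]
  [ 0     0  0  0 ]
ρ1 := ρ1 − 2·ρ2
  [ 1  -5/3  0  3 ]
  [ 0     0  1  0 ]
  [ 0     0  0  0 ]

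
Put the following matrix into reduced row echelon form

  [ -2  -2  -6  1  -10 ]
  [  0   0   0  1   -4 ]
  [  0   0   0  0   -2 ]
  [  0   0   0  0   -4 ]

Multiply ρ1 by -1/2.
Multiply ρ3 by -1/2.
Add 4 times ρ3 to ρ4.
Add 4 times ρ3 to ρ2.
Subtract 5 times ρ3 from ρ1.
Add 1/2 times ρ2 to ρ1.

[[1, 1, 3, 0, 0], [0, 0, 0, 1, 0], [0, 0, 0, 0, 1], [0, 0, 0, 0, 0]]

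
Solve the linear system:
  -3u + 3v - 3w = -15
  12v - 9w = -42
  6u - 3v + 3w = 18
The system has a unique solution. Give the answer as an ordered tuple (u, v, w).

(1, -2, 2)

Form the augmented matrix and row-reduce:
  [ -3   3  -3  |  -15 ]
  [  0  12  -9  |  -42 ]
  [  6  -3   3  |   18 ]
ρ1 := -1/3·ρ1
  [ 1  -1   1  |    5 ]
  [ 0  12  -9  |  -42 ]
  [ 6  -3   3  |   18 ]
ρ3 := ρ3 − 6·ρ1
  [ 1  -1   1  |    5 ]
  [ 0  12  -9  |  -42 ]
  [ 0   3  -3  |  -12 ]
ρ2 := 1/12·ρ2
  [ 1  -1     1  |     5 ]
  [ 0   1  -3/4  |  -7/2 ]
  [ 0   3    -3  |   -12 ]
ρ3 := ρ3 − 3·ρ2
  [ 1  -1     1  |     5 ]
  [ 0   1  -3/4  |  -7/2 ]
  [ 0   0  -3/4  |  -3/2 ]
ρ3 := -4/3·ρ3
  [ 1  -1     1  |     5 ]
  [ 0   1  -3/4  |  -7/2 ]
  [ 0   0     1  |     2 ]
ρ2 := ρ2 + 3/4·ρ3
  [ 1  -1  1  |   5 ]
  [ 0   1  0  |  -2 ]
  [ 0   0  1  |   2 ]
ρ1 := ρ1 − ρ3
  [ 1  -1  0  |   3 ]
  [ 0   1  0  |  -2 ]
  [ 0   0  1  |   2 ]
ρ1 := ρ1 + ρ2
  [ 1  0  0  |   1 ]
  [ 0  1  0  |  -2 ]
  [ 0  0  1  |   2 ]
Reading off the last column: u = 1, v = -2, w = 2.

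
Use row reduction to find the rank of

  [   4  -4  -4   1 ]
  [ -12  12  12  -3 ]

R1 := 1/4·R1
  [   1  -1  -1  1/4 ]
  [ -12  12  12   -3 ]
R2 := R2 + 12·R1
  [ 1  -1  -1  1/4 ]
  [ 0   0   0    0 ]
The reduced form has 1 nonzero row.

rank = 1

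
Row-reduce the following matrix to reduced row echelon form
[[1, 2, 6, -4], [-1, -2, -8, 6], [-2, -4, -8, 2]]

R2 → R2 + R1
  [  1   2   6  -4 ]
  [  0   0  -2   2 ]
  [ -2  -4  -8   2 ]
R3 → R3 + 2·R1
  [ 1  2   6  -4 ]
  [ 0  0  -2   2 ]
  [ 0  0   4  -6 ]
R2 → -1/2·R2
  [ 1  2  6  -4 ]
  [ 0  0  1  -1 ]
  [ 0  0  4  -6 ]
R3 → R3 − 4·R2
  [ 1  2  6  -4 ]
  [ 0  0  1  -1 ]
  [ 0  0  0  -2 ]
R3 → -1/2·R3
  [ 1  2  6  -4 ]
  [ 0  0  1  -1 ]
  [ 0  0  0   1 ]
R2 → R2 + R3
  [ 1  2  6  -4 ]
  [ 0  0  1   0 ]
  [ 0  0  0   1 ]
R1 → R1 + 4·R3
  [ 1  2  6  0 ]
  [ 0  0  1  0 ]
  [ 0  0  0  1 ]
R1 → R1 − 6·R2
  [ 1  2  0  0 ]
  [ 0  0  1  0 ]
  [ 0  0  0  1 ]

[[1, 2, 0, 0], [0, 0, 1, 0], [0, 0, 0, 1]]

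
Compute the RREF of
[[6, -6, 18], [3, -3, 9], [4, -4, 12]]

[[1, -1, 3], [0, 0, 0], [0, 0, 0]]

r1 := 1/6·r1
  [ 1  -1   3 ]
  [ 3  -3   9 ]
  [ 4  -4  12 ]
r2 := r2 − 3·r1
  [ 1  -1   3 ]
  [ 0   0   0 ]
  [ 4  -4  12 ]
r3 := r3 − 4·r1
  [ 1  -1  3 ]
  [ 0   0  0 ]
  [ 0   0  0 ]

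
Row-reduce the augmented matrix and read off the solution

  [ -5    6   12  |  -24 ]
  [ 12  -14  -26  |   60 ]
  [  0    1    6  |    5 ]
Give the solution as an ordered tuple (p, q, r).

(6, -1, 1)

R1 -> -1/5·R1
  [  1  -6/5  -12/5  |  24/5 ]
  [ 12   -14    -26  |    60 ]
  [  0     1      6  |     5 ]
R2 -> R2 − 12·R1
  [ 1  -6/5  -12/5  |  24/5 ]
  [ 0   2/5   14/5  |  12/5 ]
  [ 0     1      6  |     5 ]
R2 -> 5/2·R2
  [ 1  -6/5  -12/5  |  24/5 ]
  [ 0     1      7  |     6 ]
  [ 0     1      6  |     5 ]
R3 -> R3 − R2
  [ 1  -6/5  -12/5  |  24/5 ]
  [ 0     1      7  |     6 ]
  [ 0     0     -1  |    -1 ]
R3 -> -1·R3
  [ 1  -6/5  -12/5  |  24/5 ]
  [ 0     1      7  |     6 ]
  [ 0     0      1  |     1 ]
R2 -> R2 − 7·R3
  [ 1  -6/5  -12/5  |  24/5 ]
  [ 0     1      0  |    -1 ]
  [ 0     0      1  |     1 ]
R1 -> R1 + 12/5·R3
  [ 1  -6/5  0  |  36/5 ]
  [ 0     1  0  |    -1 ]
  [ 0     0  1  |     1 ]
R1 -> R1 + 6/5·R2
  [ 1  0  0  |   6 ]
  [ 0  1  0  |  -1 ]
  [ 0  0  1  |   1 ]
Reading off the last column: p = 6, q = -1, r = 1.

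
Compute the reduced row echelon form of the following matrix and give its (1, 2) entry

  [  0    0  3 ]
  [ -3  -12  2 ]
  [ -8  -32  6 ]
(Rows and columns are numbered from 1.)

ρ1 ↔ ρ2
  [ -3  -12  2 ]
  [  0    0  3 ]
  [ -8  -32  6 ]
ρ1 -> -1/3·ρ1
  [  1    4  -2/3 ]
  [  0    0     3 ]
  [ -8  -32     6 ]
ρ3 -> ρ3 + 8·ρ1
  [ 1  4  -2/3 ]
  [ 0  0     3 ]
  [ 0  0   2/3 ]
ρ2 -> 1/3·ρ2
  [ 1  4  -2/3 ]
  [ 0  0     1 ]
  [ 0  0   2/3 ]
ρ3 -> ρ3 − 2/3·ρ2
  [ 1  4  -2/3 ]
  [ 0  0     1 ]
  [ 0  0     0 ]
ρ1 -> ρ1 + 2/3·ρ2
  [ 1  4  0 ]
  [ 0  0  1 ]
  [ 0  0  0 ]

4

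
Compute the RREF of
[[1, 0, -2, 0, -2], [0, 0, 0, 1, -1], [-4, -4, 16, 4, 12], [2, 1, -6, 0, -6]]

[[1, 0, -2, 0, -2], [0, 1, -2, 0, -2], [0, 0, 0, 1, -1], [0, 0, 0, 0, 0]]

ρ3 -> ρ3 + 4·ρ1
ρ4 -> ρ4 − 2·ρ1
ρ2 <-> ρ3
ρ2 -> -1/4·ρ2
ρ4 -> ρ4 − ρ2
ρ4 -> ρ4 − ρ3
ρ2 -> ρ2 + ρ3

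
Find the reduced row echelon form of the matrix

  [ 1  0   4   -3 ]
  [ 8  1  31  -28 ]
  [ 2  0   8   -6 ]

[[1, 0, 4, -3], [0, 1, -1, -4], [0, 0, 0, 0]]

ρ2 → ρ2 − 8·ρ1
  [ 1  0   4  -3 ]
  [ 0  1  -1  -4 ]
  [ 2  0   8  -6 ]
ρ3 → ρ3 − 2·ρ1
  [ 1  0   4  -3 ]
  [ 0  1  -1  -4 ]
  [ 0  0   0   0 ]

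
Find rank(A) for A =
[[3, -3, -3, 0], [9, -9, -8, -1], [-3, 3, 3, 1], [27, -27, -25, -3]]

R1 ← 1/3·R1
  [  1   -1   -1   0 ]
  [  9   -9   -8  -1 ]
  [ -3    3    3   1 ]
  [ 27  -27  -25  -3 ]
R2 ← R2 − 9·R1
  [  1   -1   -1   0 ]
  [  0    0    1  -1 ]
  [ -3    3    3   1 ]
  [ 27  -27  -25  -3 ]
R3 ← R3 + 3·R1
  [  1   -1   -1   0 ]
  [  0    0    1  -1 ]
  [  0    0    0   1 ]
  [ 27  -27  -25  -3 ]
R4 ← R4 − 27·R1
  [ 1  -1  -1   0 ]
  [ 0   0   1  -1 ]
  [ 0   0   0   1 ]
  [ 0   0   2  -3 ]
R4 ← R4 − 2·R2
  [ 1  -1  -1   0 ]
  [ 0   0   1  -1 ]
  [ 0   0   0   1 ]
  [ 0   0   0  -1 ]
R4 ← R4 + R3
  [ 1  -1  -1   0 ]
  [ 0   0   1  -1 ]
  [ 0   0   0   1 ]
  [ 0   0   0   0 ]
R2 ← R2 + R3
  [ 1  -1  -1  0 ]
  [ 0   0   1  0 ]
  [ 0   0   0  1 ]
  [ 0   0   0  0 ]
R1 ← R1 + R2
  [ 1  -1  0  0 ]
  [ 0   0  1  0 ]
  [ 0   0  0  1 ]
  [ 0   0  0  0 ]
The reduced form has 3 nonzero rows.

rank = 3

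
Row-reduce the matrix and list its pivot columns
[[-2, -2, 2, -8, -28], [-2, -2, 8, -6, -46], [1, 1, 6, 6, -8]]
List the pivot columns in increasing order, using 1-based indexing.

1, 3, 4

r1 -> -1/2·r1
  [  1   1  -1   4   14 ]
  [ -2  -2   8  -6  -46 ]
  [  1   1   6   6   -8 ]
r2 -> r2 + 2·r1
  [ 1  1  -1  4   14 ]
  [ 0  0   6  2  -18 ]
  [ 1  1   6  6   -8 ]
r3 -> r3 − r1
  [ 1  1  -1  4   14 ]
  [ 0  0   6  2  -18 ]
  [ 0  0   7  2  -22 ]
r2 -> 1/6·r2
  [ 1  1  -1    4   14 ]
  [ 0  0   1  1/3   -3 ]
  [ 0  0   7    2  -22 ]
r3 -> r3 − 7·r2
  [ 1  1  -1     4  14 ]
  [ 0  0   1   1/3  -3 ]
  [ 0  0   0  -1/3  -1 ]
r3 -> -3·r3
  [ 1  1  -1    4  14 ]
  [ 0  0   1  1/3  -3 ]
  [ 0  0   0    1   3 ]
r2 -> r2 − 1/3·r3
  [ 1  1  -1  4  14 ]
  [ 0  0   1  0  -4 ]
  [ 0  0   0  1   3 ]
r1 -> r1 − 4·r3
  [ 1  1  -1  0   2 ]
  [ 0  0   1  0  -4 ]
  [ 0  0   0  1   3 ]
r1 -> r1 + r2
  [ 1  1  0  0  -2 ]
  [ 0  0  1  0  -4 ]
  [ 0  0  0  1   3 ]
Pivot columns are the columns containing a leading 1.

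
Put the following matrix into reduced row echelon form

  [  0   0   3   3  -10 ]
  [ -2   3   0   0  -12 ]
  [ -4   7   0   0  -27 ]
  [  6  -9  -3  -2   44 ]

[[1, 0, 0, 0, 3/2], [0, 1, 0, 0, -3], [0, 0, 1, 0, -4/3], [0, 0, 0, 1, -2]]

ρ1 <=> ρ2
  [ -2   3   0   0  -12 ]
  [  0   0   3   3  -10 ]
  [ -4   7   0   0  -27 ]
  [  6  -9  -3  -2   44 ]
ρ1 -> -1/2·ρ1
  [  1  -3/2   0   0    6 ]
  [  0     0   3   3  -10 ]
  [ -4     7   0   0  -27 ]
  [  6    -9  -3  -2   44 ]
ρ3 -> ρ3 + 4·ρ1
  [ 1  -3/2   0   0    6 ]
  [ 0     0   3   3  -10 ]
  [ 0     1   0   0   -3 ]
  [ 6    -9  -3  -2   44 ]
ρ4 -> ρ4 − 6·ρ1
  [ 1  -3/2   0   0    6 ]
  [ 0     0   3   3  -10 ]
  [ 0     1   0   0   -3 ]
  [ 0     0  -3  -2    8 ]
ρ2 <=> ρ3
  [ 1  -3/2   0   0    6 ]
  [ 0     1   0   0   -3 ]
  [ 0     0   3   3  -10 ]
  [ 0     0  -3  -2    8 ]
ρ3 -> 1/3·ρ3
  [ 1  -3/2   0   0      6 ]
  [ 0     1   0   0     -3 ]
  [ 0     0   1   1  -10/3 ]
  [ 0     0  -3  -2      8 ]
ρ4 -> ρ4 + 3·ρ3
  [ 1  -3/2  0  0      6 ]
  [ 0     1  0  0     -3 ]
  [ 0     0  1  1  -10/3 ]
  [ 0     0  0  1     -2 ]
ρ3 -> ρ3 − ρ4
  [ 1  -3/2  0  0     6 ]
  [ 0     1  0  0    -3 ]
  [ 0     0  1  0  -4/3 ]
  [ 0     0  0  1    -2 ]
ρ1 -> ρ1 + 3/2·ρ2
  [ 1  0  0  0   3/2 ]
  [ 0  1  0  0    -3 ]
  [ 0  0  1  0  -4/3 ]
  [ 0  0  0  1    -2 ]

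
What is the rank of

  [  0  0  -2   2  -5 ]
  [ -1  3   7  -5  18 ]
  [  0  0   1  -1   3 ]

Swap R1 and R2.
  [ -1  3   7  -5  18 ]
  [  0  0  -2   2  -5 ]
  [  0  0   1  -1   3 ]
Multiply R1 by -1.
  [ 1  -3  -7   5  -18 ]
  [ 0   0  -2   2   -5 ]
  [ 0   0   1  -1    3 ]
Multiply R2 by -1/2.
  [ 1  -3  -7   5  -18 ]
  [ 0   0   1  -1  5/2 ]
  [ 0   0   1  -1    3 ]
Subtract R2 from R3.
  [ 1  -3  -7   5  -18 ]
  [ 0   0   1  -1  5/2 ]
  [ 0   0   0   0  1/2 ]
Multiply R3 by 2.
  [ 1  -3  -7   5  -18 ]
  [ 0   0   1  -1  5/2 ]
  [ 0   0   0   0    1 ]
Subtract 5/2 times R3 from R2.
  [ 1  -3  -7   5  -18 ]
  [ 0   0   1  -1    0 ]
  [ 0   0   0   0    1 ]
Add 18 times R3 to R1.
  [ 1  -3  -7   5  0 ]
  [ 0   0   1  -1  0 ]
  [ 0   0   0   0  1 ]
Add 7 times R2 to R1.
  [ 1  -3  0  -2  0 ]
  [ 0   0  1  -1  0 ]
  [ 0   0  0   0  1 ]
The reduced form has 3 nonzero rows.

rank = 3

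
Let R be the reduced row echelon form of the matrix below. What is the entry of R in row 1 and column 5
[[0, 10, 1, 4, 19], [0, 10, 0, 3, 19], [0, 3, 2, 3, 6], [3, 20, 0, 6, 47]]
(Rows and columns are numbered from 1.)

Swap R1 and R4.
  [ 3  20  0  6  47 ]
  [ 0  10  0  3  19 ]
  [ 0   3  2  3   6 ]
  [ 0  10  1  4  19 ]
Multiply R1 by 1/3.
  [ 1  20/3  0  2  47/3 ]
  [ 0    10  0  3    19 ]
  [ 0     3  2  3     6 ]
  [ 0    10  1  4    19 ]
Multiply R2 by 1/10.
  [ 1  20/3  0     2   47/3 ]
  [ 0     1  0  3/10  19/10 ]
  [ 0     3  2     3      6 ]
  [ 0    10  1     4     19 ]
Subtract 3 times R2 from R3.
  [ 1  20/3  0      2   47/3 ]
  [ 0     1  0   3/10  19/10 ]
  [ 0     0  2  21/10   3/10 ]
  [ 0    10  1      4     19 ]
Subtract 10 times R2 from R4.
  [ 1  20/3  0      2   47/3 ]
  [ 0     1  0   3/10  19/10 ]
  [ 0     0  2  21/10   3/10 ]
  [ 0     0  1      1      0 ]
Multiply R3 by 1/2.
  [ 1  20/3  0      2   47/3 ]
  [ 0     1  0   3/10  19/10 ]
  [ 0     0  1  21/20   3/20 ]
  [ 0     0  1      1      0 ]
Subtract R3 from R4.
  [ 1  20/3  0      2   47/3 ]
  [ 0     1  0   3/10  19/10 ]
  [ 0     0  1  21/20   3/20 ]
  [ 0     0  0  -1/20  -3/20 ]
Multiply R4 by -20.
  [ 1  20/3  0      2   47/3 ]
  [ 0     1  0   3/10  19/10 ]
  [ 0     0  1  21/20   3/20 ]
  [ 0     0  0      1      3 ]
Subtract 21/20 times R4 from R3.
  [ 1  20/3  0     2   47/3 ]
  [ 0     1  0  3/10  19/10 ]
  [ 0     0  1     0     -3 ]
  [ 0     0  0     1      3 ]
Subtract 3/10 times R4 from R2.
  [ 1  20/3  0  2  47/3 ]
  [ 0     1  0  0     1 ]
  [ 0     0  1  0    -3 ]
  [ 0     0  0  1     3 ]
Subtract 2 times R4 from R1.
  [ 1  20/3  0  0  29/3 ]
  [ 0     1  0  0     1 ]
  [ 0     0  1  0    -3 ]
  [ 0     0  0  1     3 ]
Subtract 20/3 times R2 from R1.
  [ 1  0  0  0   3 ]
  [ 0  1  0  0   1 ]
  [ 0  0  1  0  -3 ]
  [ 0  0  0  1   3 ]

3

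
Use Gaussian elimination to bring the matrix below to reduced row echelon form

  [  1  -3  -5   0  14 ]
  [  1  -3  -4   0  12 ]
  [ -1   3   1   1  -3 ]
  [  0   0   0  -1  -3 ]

R2 ← R2 − R1
  [  1  -3  -5   0  14 ]
  [  0   0   1   0  -2 ]
  [ -1   3   1   1  -3 ]
  [  0   0   0  -1  -3 ]
R3 ← R3 + R1
  [ 1  -3  -5   0  14 ]
  [ 0   0   1   0  -2 ]
  [ 0   0  -4   1  11 ]
  [ 0   0   0  -1  -3 ]
R3 ← R3 + 4·R2
  [ 1  -3  -5   0  14 ]
  [ 0   0   1   0  -2 ]
  [ 0   0   0   1   3 ]
  [ 0   0   0  -1  -3 ]
R4 ← R4 + R3
  [ 1  -3  -5  0  14 ]
  [ 0   0   1  0  -2 ]
  [ 0   0   0  1   3 ]
  [ 0   0   0  0   0 ]
R1 ← R1 + 5·R2
  [ 1  -3  0  0   4 ]
  [ 0   0  1  0  -2 ]
  [ 0   0  0  1   3 ]
  [ 0   0  0  0   0 ]

[[1, -3, 0, 0, 4], [0, 0, 1, 0, -2], [0, 0, 0, 1, 3], [0, 0, 0, 0, 0]]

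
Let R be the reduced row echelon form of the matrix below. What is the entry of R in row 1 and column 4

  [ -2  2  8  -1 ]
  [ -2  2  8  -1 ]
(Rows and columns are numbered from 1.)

R1 → -1/2·R1
  [  1  -1  -4  1/2 ]
  [ -2   2   8   -1 ]
R2 → R2 + 2·R1
  [ 1  -1  -4  1/2 ]
  [ 0   0   0    0 ]

1/2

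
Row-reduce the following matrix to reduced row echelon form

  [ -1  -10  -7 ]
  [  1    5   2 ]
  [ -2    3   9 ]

ρ1 ← -1·ρ1
  [  1  10  7 ]
  [  1   5  2 ]
  [ -2   3  9 ]
ρ2 ← ρ2 − ρ1
  [  1  10   7 ]
  [  0  -5  -5 ]
  [ -2   3   9 ]
ρ3 ← ρ3 + 2·ρ1
  [ 1  10   7 ]
  [ 0  -5  -5 ]
  [ 0  23  23 ]
ρ2 ← -1/5·ρ2
  [ 1  10   7 ]
  [ 0   1   1 ]
  [ 0  23  23 ]
ρ3 ← ρ3 − 23·ρ2
  [ 1  10  7 ]
  [ 0   1  1 ]
  [ 0   0  0 ]
ρ1 ← ρ1 − 10·ρ2
  [ 1  0  -3 ]
  [ 0  1   1 ]
  [ 0  0   0 ]

[[1, 0, -3], [0, 1, 1], [0, 0, 0]]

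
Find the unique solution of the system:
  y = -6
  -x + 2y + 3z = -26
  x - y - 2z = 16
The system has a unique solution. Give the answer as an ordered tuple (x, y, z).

Form the augmented matrix and row-reduce:
  [  0   1   0  |   -6 ]
  [ -1   2   3  |  -26 ]
  [  1  -1  -2  |   16 ]
Swap R1 and R2.
  [ -1   2   3  |  -26 ]
  [  0   1   0  |   -6 ]
  [  1  -1  -2  |   16 ]
Multiply R1 by -1.
  [ 1  -2  -3  |  26 ]
  [ 0   1   0  |  -6 ]
  [ 1  -1  -2  |  16 ]
Subtract R1 from R3.
  [ 1  -2  -3  |   26 ]
  [ 0   1   0  |   -6 ]
  [ 0   1   1  |  -10 ]
Subtract R2 from R3.
  [ 1  -2  -3  |  26 ]
  [ 0   1   0  |  -6 ]
  [ 0   0   1  |  -4 ]
Add 3 times R3 to R1.
  [ 1  -2  0  |  14 ]
  [ 0   1  0  |  -6 ]
  [ 0   0  1  |  -4 ]
Add 2 times R2 to R1.
  [ 1  0  0  |   2 ]
  [ 0  1  0  |  -6 ]
  [ 0  0  1  |  -4 ]
Reading off the last column: x = 2, y = -6, z = -4.

(2, -6, -4)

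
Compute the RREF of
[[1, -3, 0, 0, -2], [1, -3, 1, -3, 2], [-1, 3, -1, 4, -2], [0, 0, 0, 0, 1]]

[[1, -3, 0, 0, 0], [0, 0, 1, 0, 0], [0, 0, 0, 1, 0], [0, 0, 0, 0, 1]]

r2 ← r2 − r1
  [  1  -3   0   0  -2 ]
  [  0   0   1  -3   4 ]
  [ -1   3  -1   4  -2 ]
  [  0   0   0   0   1 ]
r3 ← r3 + r1
  [ 1  -3   0   0  -2 ]
  [ 0   0   1  -3   4 ]
  [ 0   0  -1   4  -4 ]
  [ 0   0   0   0   1 ]
r3 ← r3 + r2
  [ 1  -3  0   0  -2 ]
  [ 0   0  1  -3   4 ]
  [ 0   0  0   1   0 ]
  [ 0   0  0   0   1 ]
r2 ← r2 − 4·r4
  [ 1  -3  0   0  -2 ]
  [ 0   0  1  -3   0 ]
  [ 0   0  0   1   0 ]
  [ 0   0  0   0   1 ]
r1 ← r1 + 2·r4
  [ 1  -3  0   0  0 ]
  [ 0   0  1  -3  0 ]
  [ 0   0  0   1  0 ]
  [ 0   0  0   0  1 ]
r2 ← r2 + 3·r3
  [ 1  -3  0  0  0 ]
  [ 0   0  1  0  0 ]
  [ 0   0  0  1  0 ]
  [ 0   0  0  0  1 ]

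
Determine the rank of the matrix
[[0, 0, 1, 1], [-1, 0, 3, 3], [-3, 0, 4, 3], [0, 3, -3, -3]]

rank = 4

r1 ↔ r2
r1 → -1·r1
r3 → r3 + 3·r1
r2 ↔ r4
r2 → 1/3·r2
r3 → -1/5·r3
r4 → r4 − r3
r4 → -5·r4
r3 → r3 − 6/5·r4
r2 → r2 + r4
r1 → r1 + 3·r4
r2 → r2 + r3
r1 → r1 + 3·r3
The reduced form has 4 nonzero rows.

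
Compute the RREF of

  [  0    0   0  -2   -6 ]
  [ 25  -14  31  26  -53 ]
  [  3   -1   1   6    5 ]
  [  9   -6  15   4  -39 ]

[[1, 0, -1, 0, -3], [0, 1, -4, 0, 4], [0, 0, 0, 1, 3], [0, 0, 0, 0, 0]]

R1 ↔ R2
R1 -> 1/25·R1
R3 -> R3 − 3·R1
R4 -> R4 − 9·R1
R2 ↔ R3
R2 -> 25/17·R2
R4 -> R4 + 24/25·R2
R3 -> -1/2·R3
R4 -> R4 + 22/17·R3
R2 -> R2 − 72/17·R3
R1 -> R1 − 26/25·R3
R1 -> R1 + 14/25·R2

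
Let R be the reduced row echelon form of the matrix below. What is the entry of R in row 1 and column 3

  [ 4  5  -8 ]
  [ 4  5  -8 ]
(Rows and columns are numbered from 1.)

-2

ρ1 → 1/4·ρ1
  [ 1  5/4  -2 ]
  [ 4    5  -8 ]
ρ2 → ρ2 − 4·ρ1
  [ 1  5/4  -2 ]
  [ 0    0   0 ]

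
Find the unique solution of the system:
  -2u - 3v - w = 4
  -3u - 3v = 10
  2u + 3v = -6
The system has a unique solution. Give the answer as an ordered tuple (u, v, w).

Form the augmented matrix and row-reduce:
  [ -2  -3  -1  |   4 ]
  [ -3  -3   0  |  10 ]
  [  2   3   0  |  -6 ]
R1 := -1/2·R1
  [  1  3/2  1/2  |  -2 ]
  [ -3   -3    0  |  10 ]
  [  2    3    0  |  -6 ]
R2 := R2 + 3·R1
  [ 1  3/2  1/2  |  -2 ]
  [ 0  3/2  3/2  |   4 ]
  [ 2    3    0  |  -6 ]
R3 := R3 − 2·R1
  [ 1  3/2  1/2  |  -2 ]
  [ 0  3/2  3/2  |   4 ]
  [ 0    0   -1  |  -2 ]
R2 := 2/3·R2
  [ 1  3/2  1/2  |   -2 ]
  [ 0    1    1  |  8/3 ]
  [ 0    0   -1  |   -2 ]
R3 := -1·R3
  [ 1  3/2  1/2  |   -2 ]
  [ 0    1    1  |  8/3 ]
  [ 0    0    1  |    2 ]
R2 := R2 − R3
  [ 1  3/2  1/2  |   -2 ]
  [ 0    1    0  |  2/3 ]
  [ 0    0    1  |    2 ]
R1 := R1 − 1/2·R3
  [ 1  3/2  0  |   -3 ]
  [ 0    1  0  |  2/3 ]
  [ 0    0  1  |    2 ]
R1 := R1 − 3/2·R2
  [ 1  0  0  |   -4 ]
  [ 0  1  0  |  2/3 ]
  [ 0  0  1  |    2 ]
Reading off the last column: u = -4, v = 2/3, w = 2.

(-4, 2/3, 2)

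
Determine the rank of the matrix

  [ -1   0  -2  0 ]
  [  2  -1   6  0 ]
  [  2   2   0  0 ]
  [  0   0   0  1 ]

r1 -> -1·r1
  [ 1   0  2  0 ]
  [ 2  -1  6  0 ]
  [ 2   2  0  0 ]
  [ 0   0  0  1 ]
r2 -> r2 − 2·r1
  [ 1   0  2  0 ]
  [ 0  -1  2  0 ]
  [ 2   2  0  0 ]
  [ 0   0  0  1 ]
r3 -> r3 − 2·r1
  [ 1   0   2  0 ]
  [ 0  -1   2  0 ]
  [ 0   2  -4  0 ]
  [ 0   0   0  1 ]
r2 -> -1·r2
  [ 1  0   2  0 ]
  [ 0  1  -2  0 ]
  [ 0  2  -4  0 ]
  [ 0  0   0  1 ]
r3 -> r3 − 2·r2
  [ 1  0   2  0 ]
  [ 0  1  -2  0 ]
  [ 0  0   0  0 ]
  [ 0  0   0  1 ]
r3 <=> r4
  [ 1  0   2  0 ]
  [ 0  1  -2  0 ]
  [ 0  0   0  1 ]
  [ 0  0   0  0 ]
The reduced form has 3 nonzero rows.

rank = 3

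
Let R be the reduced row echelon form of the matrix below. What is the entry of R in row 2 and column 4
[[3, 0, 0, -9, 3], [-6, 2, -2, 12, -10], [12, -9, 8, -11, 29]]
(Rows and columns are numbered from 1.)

ρ1 -> 1/3·ρ1
  [  1   0   0   -3    1 ]
  [ -6   2  -2   12  -10 ]
  [ 12  -9   8  -11   29 ]
ρ2 -> ρ2 + 6·ρ1
  [  1   0   0   -3   1 ]
  [  0   2  -2   -6  -4 ]
  [ 12  -9   8  -11  29 ]
ρ3 -> ρ3 − 12·ρ1
  [ 1   0   0  -3   1 ]
  [ 0   2  -2  -6  -4 ]
  [ 0  -9   8  25  17 ]
ρ2 -> 1/2·ρ2
  [ 1   0   0  -3   1 ]
  [ 0   1  -1  -3  -2 ]
  [ 0  -9   8  25  17 ]
ρ3 -> ρ3 + 9·ρ2
  [ 1  0   0  -3   1 ]
  [ 0  1  -1  -3  -2 ]
  [ 0  0  -1  -2  -1 ]
ρ3 -> -1·ρ3
  [ 1  0   0  -3   1 ]
  [ 0  1  -1  -3  -2 ]
  [ 0  0   1   2   1 ]
ρ2 -> ρ2 + ρ3
  [ 1  0  0  -3   1 ]
  [ 0  1  0  -1  -1 ]
  [ 0  0  1   2   1 ]

-1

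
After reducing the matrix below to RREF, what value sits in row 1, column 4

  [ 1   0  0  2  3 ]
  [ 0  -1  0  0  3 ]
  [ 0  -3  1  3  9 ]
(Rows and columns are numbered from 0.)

-3

Multiply ρ2 by -1.
  [ 1   0  0  2   3 ]
  [ 0   1  0  0  -3 ]
  [ 0  -3  1  3   9 ]
Add 3 times ρ2 to ρ3.
  [ 1  0  0  2   3 ]
  [ 0  1  0  0  -3 ]
  [ 0  0  1  3   0 ]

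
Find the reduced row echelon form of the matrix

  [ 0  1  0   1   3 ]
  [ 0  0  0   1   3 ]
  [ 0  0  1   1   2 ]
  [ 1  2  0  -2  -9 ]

Swap R1 and R4.
  [ 1  2  0  -2  -9 ]
  [ 0  0  0   1   3 ]
  [ 0  0  1   1   2 ]
  [ 0  1  0   1   3 ]
Swap R2 and R4.
  [ 1  2  0  -2  -9 ]
  [ 0  1  0   1   3 ]
  [ 0  0  1   1   2 ]
  [ 0  0  0   1   3 ]
Subtract R4 from R3.
  [ 1  2  0  -2  -9 ]
  [ 0  1  0   1   3 ]
  [ 0  0  1   0  -1 ]
  [ 0  0  0   1   3 ]
Subtract R4 from R2.
  [ 1  2  0  -2  -9 ]
  [ 0  1  0   0   0 ]
  [ 0  0  1   0  -1 ]
  [ 0  0  0   1   3 ]
Add 2 times R4 to R1.
  [ 1  2  0  0  -3 ]
  [ 0  1  0  0   0 ]
  [ 0  0  1  0  -1 ]
  [ 0  0  0  1   3 ]
Subtract 2 times R2 from R1.
  [ 1  0  0  0  -3 ]
  [ 0  1  0  0   0 ]
  [ 0  0  1  0  -1 ]
  [ 0  0  0  1   3 ]

[[1, 0, 0, 0, -3], [0, 1, 0, 0, 0], [0, 0, 1, 0, -1], [0, 0, 0, 1, 3]]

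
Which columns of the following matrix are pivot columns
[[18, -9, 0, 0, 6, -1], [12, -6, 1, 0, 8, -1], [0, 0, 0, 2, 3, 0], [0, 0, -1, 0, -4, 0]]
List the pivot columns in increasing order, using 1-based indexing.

1, 3, 4, 6

Multiply r1 by 1/18.
  [  1  -1/2   0  0  1/3  -1/18 ]
  [ 12    -6   1  0    8     -1 ]
  [  0     0   0  2    3      0 ]
  [  0     0  -1  0   -4      0 ]
Subtract 12 times r1 from r2.
  [ 1  -1/2   0  0  1/3  -1/18 ]
  [ 0     0   1  0    4   -1/3 ]
  [ 0     0   0  2    3      0 ]
  [ 0     0  -1  0   -4      0 ]
Add r2 to r4.
  [ 1  -1/2  0  0  1/3  -1/18 ]
  [ 0     0  1  0    4   -1/3 ]
  [ 0     0  0  2    3      0 ]
  [ 0     0  0  0    0   -1/3 ]
Multiply r3 by 1/2.
  [ 1  -1/2  0  0  1/3  -1/18 ]
  [ 0     0  1  0    4   -1/3 ]
  [ 0     0  0  1  3/2      0 ]
  [ 0     0  0  0    0   -1/3 ]
Multiply r4 by -3.
  [ 1  -1/2  0  0  1/3  -1/18 ]
  [ 0     0  1  0    4   -1/3 ]
  [ 0     0  0  1  3/2      0 ]
  [ 0     0  0  0    0      1 ]
Add 1/3 times r4 to r2.
  [ 1  -1/2  0  0  1/3  -1/18 ]
  [ 0     0  1  0    4      0 ]
  [ 0     0  0  1  3/2      0 ]
  [ 0     0  0  0    0      1 ]
Add 1/18 times r4 to r1.
  [ 1  -1/2  0  0  1/3  0 ]
  [ 0     0  1  0    4  0 ]
  [ 0     0  0  1  3/2  0 ]
  [ 0     0  0  0    0  1 ]
Pivot columns are the columns containing a leading 1.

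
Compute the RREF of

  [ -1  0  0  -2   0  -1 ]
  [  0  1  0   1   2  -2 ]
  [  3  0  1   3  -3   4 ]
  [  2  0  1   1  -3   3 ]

[[1, 0, 0, 2, 0, 1], [0, 1, 0, 1, 2, -2], [0, 0, 1, -3, -3, 1], [0, 0, 0, 0, 0, 0]]

Multiply R1 by -1.
Subtract 3 times R1 from R3.
Subtract 2 times R1 from R4.
Subtract R3 from R4.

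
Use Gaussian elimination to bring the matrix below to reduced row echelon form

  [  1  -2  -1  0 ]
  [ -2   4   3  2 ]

[[1, -2, 0, 2], [0, 0, 1, 2]]

Add 2 times R1 to R2.
  [ 1  -2  -1  0 ]
  [ 0   0   1  2 ]
Add R2 to R1.
  [ 1  -2  0  2 ]
  [ 0   0  1  2 ]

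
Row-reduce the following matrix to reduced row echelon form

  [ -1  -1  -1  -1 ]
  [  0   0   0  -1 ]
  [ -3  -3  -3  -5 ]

[[1, 1, 1, 0], [0, 0, 0, 1], [0, 0, 0, 0]]

R1 → -1·R1
  [  1   1   1   1 ]
  [  0   0   0  -1 ]
  [ -3  -3  -3  -5 ]
R3 → R3 + 3·R1
  [ 1  1  1   1 ]
  [ 0  0  0  -1 ]
  [ 0  0  0  -2 ]
R2 → -1·R2
  [ 1  1  1   1 ]
  [ 0  0  0   1 ]
  [ 0  0  0  -2 ]
R3 → R3 + 2·R2
  [ 1  1  1  1 ]
  [ 0  0  0  1 ]
  [ 0  0  0  0 ]
R1 → R1 − R2
  [ 1  1  1  0 ]
  [ 0  0  0  1 ]
  [ 0  0  0  0 ]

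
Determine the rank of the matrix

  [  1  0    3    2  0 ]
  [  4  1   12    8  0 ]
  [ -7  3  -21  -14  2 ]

rank = 3

R2 := R2 − 4·R1
  [  1  0    3    2  0 ]
  [  0  1    0    0  0 ]
  [ -7  3  -21  -14  2 ]
R3 := R3 + 7·R1
  [ 1  0  3  2  0 ]
  [ 0  1  0  0  0 ]
  [ 0  3  0  0  2 ]
R3 := R3 − 3·R2
  [ 1  0  3  2  0 ]
  [ 0  1  0  0  0 ]
  [ 0  0  0  0  2 ]
R3 := 1/2·R3
  [ 1  0  3  2  0 ]
  [ 0  1  0  0  0 ]
  [ 0  0  0  0  1 ]
The reduced form has 3 nonzero rows.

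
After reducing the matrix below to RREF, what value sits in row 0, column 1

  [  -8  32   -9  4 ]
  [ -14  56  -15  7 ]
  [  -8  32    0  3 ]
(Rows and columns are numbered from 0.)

-4

r1 ← -1/8·r1
r2 ← r2 + 14·r1
r3 ← r3 + 8·r1
r2 ← 4/3·r2
r3 ← r3 − 9·r2
r3 ← -1·r3
r1 ← r1 + 1/2·r3
r1 ← r1 − 9/8·r2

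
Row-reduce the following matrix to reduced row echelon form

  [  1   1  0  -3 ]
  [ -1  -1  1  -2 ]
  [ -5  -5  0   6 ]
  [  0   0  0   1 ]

[[1, 1, 0, 0], [0, 0, 1, 0], [0, 0, 0, 1], [0, 0, 0, 0]]

r2 → r2 + r1
  [  1   1  0  -3 ]
  [  0   0  1  -5 ]
  [ -5  -5  0   6 ]
  [  0   0  0   1 ]
r3 → r3 + 5·r1
  [ 1  1  0  -3 ]
  [ 0  0  1  -5 ]
  [ 0  0  0  -9 ]
  [ 0  0  0   1 ]
r3 → -1/9·r3
  [ 1  1  0  -3 ]
  [ 0  0  1  -5 ]
  [ 0  0  0   1 ]
  [ 0  0  0   1 ]
r4 → r4 − r3
  [ 1  1  0  -3 ]
  [ 0  0  1  -5 ]
  [ 0  0  0   1 ]
  [ 0  0  0   0 ]
r2 → r2 + 5·r3
  [ 1  1  0  -3 ]
  [ 0  0  1   0 ]
  [ 0  0  0   1 ]
  [ 0  0  0   0 ]
r1 → r1 + 3·r3
  [ 1  1  0  0 ]
  [ 0  0  1  0 ]
  [ 0  0  0  1 ]
  [ 0  0  0  0 ]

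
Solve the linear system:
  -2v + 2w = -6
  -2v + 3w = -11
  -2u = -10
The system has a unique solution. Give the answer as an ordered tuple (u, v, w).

Form the augmented matrix and row-reduce:
  [  0  -2  2  |   -6 ]
  [  0  -2  3  |  -11 ]
  [ -2   0  0  |  -10 ]
ρ1 ↔ ρ3
ρ1 -> -1/2·ρ1
ρ2 -> -1/2·ρ2
ρ3 -> ρ3 + 2·ρ2
ρ3 -> -1·ρ3
ρ2 -> ρ2 + 3/2·ρ3
Reading off the last column: u = 5, v = -2, w = -5.

(5, -2, -5)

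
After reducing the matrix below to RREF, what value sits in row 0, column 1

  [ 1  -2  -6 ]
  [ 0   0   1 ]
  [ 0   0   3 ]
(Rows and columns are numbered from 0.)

ρ3 → ρ3 − 3·ρ2
ρ1 → ρ1 + 6·ρ2

-2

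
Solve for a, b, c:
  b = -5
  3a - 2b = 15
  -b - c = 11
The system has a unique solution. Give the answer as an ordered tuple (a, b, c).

(5/3, -5, -6)

Form the augmented matrix and row-reduce:
  [ 0   1   0  |  -5 ]
  [ 3  -2   0  |  15 ]
  [ 0  -1  -1  |  11 ]
r1 <-> r2
  [ 3  -2   0  |  15 ]
  [ 0   1   0  |  -5 ]
  [ 0  -1  -1  |  11 ]
r1 → 1/3·r1
  [ 1  -2/3   0  |   5 ]
  [ 0     1   0  |  -5 ]
  [ 0    -1  -1  |  11 ]
r3 → r3 + r2
  [ 1  -2/3   0  |   5 ]
  [ 0     1   0  |  -5 ]
  [ 0     0  -1  |   6 ]
r3 → -1·r3
  [ 1  -2/3  0  |   5 ]
  [ 0     1  0  |  -5 ]
  [ 0     0  1  |  -6 ]
r1 → r1 + 2/3·r2
  [ 1  0  0  |  5/3 ]
  [ 0  1  0  |   -5 ]
  [ 0  0  1  |   -6 ]
Reading off the last column: a = 5/3, b = -5, c = -6.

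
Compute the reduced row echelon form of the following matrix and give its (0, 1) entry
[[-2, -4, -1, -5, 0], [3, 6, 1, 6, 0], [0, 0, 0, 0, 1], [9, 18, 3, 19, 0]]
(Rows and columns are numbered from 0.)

2

r1 -> -1/2·r1
  [ 1   2  1/2  5/2  0 ]
  [ 3   6    1    6  0 ]
  [ 0   0    0    0  1 ]
  [ 9  18    3   19  0 ]
r2 -> r2 − 3·r1
  [ 1   2   1/2   5/2  0 ]
  [ 0   0  -1/2  -3/2  0 ]
  [ 0   0     0     0  1 ]
  [ 9  18     3    19  0 ]
r4 -> r4 − 9·r1
  [ 1  2   1/2   5/2  0 ]
  [ 0  0  -1/2  -3/2  0 ]
  [ 0  0     0     0  1 ]
  [ 0  0  -3/2  -7/2  0 ]
r2 -> -2·r2
  [ 1  2   1/2   5/2  0 ]
  [ 0  0     1     3  0 ]
  [ 0  0     0     0  1 ]
  [ 0  0  -3/2  -7/2  0 ]
r4 -> r4 + 3/2·r2
  [ 1  2  1/2  5/2  0 ]
  [ 0  0    1    3  0 ]
  [ 0  0    0    0  1 ]
  [ 0  0    0    1  0 ]
r3 ↔ r4
  [ 1  2  1/2  5/2  0 ]
  [ 0  0    1    3  0 ]
  [ 0  0    0    1  0 ]
  [ 0  0    0    0  1 ]
r2 -> r2 − 3·r3
  [ 1  2  1/2  5/2  0 ]
  [ 0  0    1    0  0 ]
  [ 0  0    0    1  0 ]
  [ 0  0    0    0  1 ]
r1 -> r1 − 5/2·r3
  [ 1  2  1/2  0  0 ]
  [ 0  0    1  0  0 ]
  [ 0  0    0  1  0 ]
  [ 0  0    0  0  1 ]
r1 -> r1 − 1/2·r2
  [ 1  2  0  0  0 ]
  [ 0  0  1  0  0 ]
  [ 0  0  0  1  0 ]
  [ 0  0  0  0  1 ]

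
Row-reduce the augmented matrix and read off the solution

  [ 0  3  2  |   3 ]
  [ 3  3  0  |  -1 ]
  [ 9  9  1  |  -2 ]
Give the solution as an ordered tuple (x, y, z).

(-2/3, 1/3, 1)

R1 <=> R2
  [ 3  3  0  |  -1 ]
  [ 0  3  2  |   3 ]
  [ 9  9  1  |  -2 ]
R1 → 1/3·R1
  [ 1  1  0  |  -1/3 ]
  [ 0  3  2  |     3 ]
  [ 9  9  1  |    -2 ]
R3 → R3 − 9·R1
  [ 1  1  0  |  -1/3 ]
  [ 0  3  2  |     3 ]
  [ 0  0  1  |     1 ]
R2 → 1/3·R2
  [ 1  1    0  |  -1/3 ]
  [ 0  1  2/3  |     1 ]
  [ 0  0    1  |     1 ]
R2 → R2 − 2/3·R3
  [ 1  1  0  |  -1/3 ]
  [ 0  1  0  |   1/3 ]
  [ 0  0  1  |     1 ]
R1 → R1 − R2
  [ 1  0  0  |  -2/3 ]
  [ 0  1  0  |   1/3 ]
  [ 0  0  1  |     1 ]
Reading off the last column: x = -2/3, y = 1/3, z = 1.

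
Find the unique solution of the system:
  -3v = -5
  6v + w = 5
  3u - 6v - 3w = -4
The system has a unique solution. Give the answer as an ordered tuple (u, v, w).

(-3, 5/3, -5)

Form the augmented matrix and row-reduce:
  [ 0  -3   0  |  -5 ]
  [ 0   6   1  |   5 ]
  [ 3  -6  -3  |  -4 ]
r1 <-> r3
  [ 3  -6  -3  |  -4 ]
  [ 0   6   1  |   5 ]
  [ 0  -3   0  |  -5 ]
r1 -> 1/3·r1
  [ 1  -2  -1  |  -4/3 ]
  [ 0   6   1  |     5 ]
  [ 0  -3   0  |    -5 ]
r2 -> 1/6·r2
  [ 1  -2   -1  |  -4/3 ]
  [ 0   1  1/6  |   5/6 ]
  [ 0  -3    0  |    -5 ]
r3 -> r3 + 3·r2
  [ 1  -2   -1  |  -4/3 ]
  [ 0   1  1/6  |   5/6 ]
  [ 0   0  1/2  |  -5/2 ]
r3 -> 2·r3
  [ 1  -2   -1  |  -4/3 ]
  [ 0   1  1/6  |   5/6 ]
  [ 0   0    1  |    -5 ]
r2 -> r2 − 1/6·r3
  [ 1  -2  -1  |  -4/3 ]
  [ 0   1   0  |   5/3 ]
  [ 0   0   1  |    -5 ]
r1 -> r1 + r3
  [ 1  -2  0  |  -19/3 ]
  [ 0   1  0  |    5/3 ]
  [ 0   0  1  |     -5 ]
r1 -> r1 + 2·r2
  [ 1  0  0  |   -3 ]
  [ 0  1  0  |  5/3 ]
  [ 0  0  1  |   -5 ]
Reading off the last column: u = -3, v = 5/3, w = -5.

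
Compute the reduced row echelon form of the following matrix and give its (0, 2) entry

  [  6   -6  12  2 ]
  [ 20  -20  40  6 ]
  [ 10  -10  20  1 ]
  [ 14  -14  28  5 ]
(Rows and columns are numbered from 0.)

2

ρ1 → 1/6·ρ1
  [  1   -1   2  1/3 ]
  [ 20  -20  40    6 ]
  [ 10  -10  20    1 ]
  [ 14  -14  28    5 ]
ρ2 → ρ2 − 20·ρ1
  [  1   -1   2   1/3 ]
  [  0    0   0  -2/3 ]
  [ 10  -10  20     1 ]
  [ 14  -14  28     5 ]
ρ3 → ρ3 − 10·ρ1
  [  1   -1   2   1/3 ]
  [  0    0   0  -2/3 ]
  [  0    0   0  -7/3 ]
  [ 14  -14  28     5 ]
ρ4 → ρ4 − 14·ρ1
  [ 1  -1  2   1/3 ]
  [ 0   0  0  -2/3 ]
  [ 0   0  0  -7/3 ]
  [ 0   0  0   1/3 ]
ρ2 → -3/2·ρ2
  [ 1  -1  2   1/3 ]
  [ 0   0  0     1 ]
  [ 0   0  0  -7/3 ]
  [ 0   0  0   1/3 ]
ρ3 → ρ3 + 7/3·ρ2
  [ 1  -1  2  1/3 ]
  [ 0   0  0    1 ]
  [ 0   0  0    0 ]
  [ 0   0  0  1/3 ]
ρ4 → ρ4 − 1/3·ρ2
  [ 1  -1  2  1/3 ]
  [ 0   0  0    1 ]
  [ 0   0  0    0 ]
  [ 0   0  0    0 ]
ρ1 → ρ1 − 1/3·ρ2
  [ 1  -1  2  0 ]
  [ 0   0  0  1 ]
  [ 0   0  0  0 ]
  [ 0   0  0  0 ]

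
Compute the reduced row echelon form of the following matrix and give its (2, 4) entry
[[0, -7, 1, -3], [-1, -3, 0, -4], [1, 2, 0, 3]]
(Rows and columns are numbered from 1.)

Swap R1 and R2.
  [ -1  -3  0  -4 ]
  [  0  -7  1  -3 ]
  [  1   2  0   3 ]
Multiply R1 by -1.
  [ 1   3  0   4 ]
  [ 0  -7  1  -3 ]
  [ 1   2  0   3 ]
Subtract R1 from R3.
  [ 1   3  0   4 ]
  [ 0  -7  1  -3 ]
  [ 0  -1  0  -1 ]
Multiply R2 by -1/7.
  [ 1   3     0    4 ]
  [ 0   1  -1/7  3/7 ]
  [ 0  -1     0   -1 ]
Add R2 to R3.
  [ 1  3     0     4 ]
  [ 0  1  -1/7   3/7 ]
  [ 0  0  -1/7  -4/7 ]
Multiply R3 by -7.
  [ 1  3     0    4 ]
  [ 0  1  -1/7  3/7 ]
  [ 0  0     1    4 ]
Add 1/7 times R3 to R2.
  [ 1  3  0  4 ]
  [ 0  1  0  1 ]
  [ 0  0  1  4 ]
Subtract 3 times R2 from R1.
  [ 1  0  0  1 ]
  [ 0  1  0  1 ]
  [ 0  0  1  4 ]

1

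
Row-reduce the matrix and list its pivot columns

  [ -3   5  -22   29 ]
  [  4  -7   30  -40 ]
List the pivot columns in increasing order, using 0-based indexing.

ρ1 ← -1/3·ρ1
  [ 1  -5/3  22/3  -29/3 ]
  [ 4    -7    30    -40 ]
ρ2 ← ρ2 − 4·ρ1
  [ 1  -5/3  22/3  -29/3 ]
  [ 0  -1/3   2/3   -4/3 ]
ρ2 ← -3·ρ2
  [ 1  -5/3  22/3  -29/3 ]
  [ 0     1    -2      4 ]
ρ1 ← ρ1 + 5/3·ρ2
  [ 1  0   4  -3 ]
  [ 0  1  -2   4 ]
Pivot columns are the columns containing a leading 1.

0, 1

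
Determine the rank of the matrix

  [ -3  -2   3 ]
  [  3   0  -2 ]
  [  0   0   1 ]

ρ1 → -1/3·ρ1
  [ 1  2/3  -1 ]
  [ 3    0  -2 ]
  [ 0    0   1 ]
ρ2 → ρ2 − 3·ρ1
  [ 1  2/3  -1 ]
  [ 0   -2   1 ]
  [ 0    0   1 ]
ρ2 → -1/2·ρ2
  [ 1  2/3    -1 ]
  [ 0    1  -1/2 ]
  [ 0    0     1 ]
ρ2 → ρ2 + 1/2·ρ3
  [ 1  2/3  -1 ]
  [ 0    1   0 ]
  [ 0    0   1 ]
ρ1 → ρ1 + ρ3
  [ 1  2/3  0 ]
  [ 0    1  0 ]
  [ 0    0  1 ]
ρ1 → ρ1 − 2/3·ρ2
  [ 1  0  0 ]
  [ 0  1  0 ]
  [ 0  0  1 ]
The reduced form has 3 nonzero rows.

rank = 3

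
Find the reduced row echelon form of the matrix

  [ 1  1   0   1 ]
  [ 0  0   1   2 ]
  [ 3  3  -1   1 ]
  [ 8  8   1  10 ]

[[1, 1, 0, 1], [0, 0, 1, 2], [0, 0, 0, 0], [0, 0, 0, 0]]

ρ3 := ρ3 − 3·ρ1
  [ 1  1   0   1 ]
  [ 0  0   1   2 ]
  [ 0  0  -1  -2 ]
  [ 8  8   1  10 ]
ρ4 := ρ4 − 8·ρ1
  [ 1  1   0   1 ]
  [ 0  0   1   2 ]
  [ 0  0  -1  -2 ]
  [ 0  0   1   2 ]
ρ3 := ρ3 + ρ2
  [ 1  1  0  1 ]
  [ 0  0  1  2 ]
  [ 0  0  0  0 ]
  [ 0  0  1  2 ]
ρ4 := ρ4 − ρ2
  [ 1  1  0  1 ]
  [ 0  0  1  2 ]
  [ 0  0  0  0 ]
  [ 0  0  0  0 ]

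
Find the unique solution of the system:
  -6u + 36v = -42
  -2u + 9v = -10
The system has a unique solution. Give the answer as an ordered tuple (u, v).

(-1, -4/3)

Form the augmented matrix and row-reduce:
  [ -6  36  |  -42 ]
  [ -2   9  |  -10 ]
Multiply r1 by -1/6.
  [  1  -6  |    7 ]
  [ -2   9  |  -10 ]
Add 2 times r1 to r2.
  [ 1  -6  |  7 ]
  [ 0  -3  |  4 ]
Multiply r2 by -1/3.
  [ 1  -6  |     7 ]
  [ 0   1  |  -4/3 ]
Add 6 times r2 to r1.
  [ 1  0  |    -1 ]
  [ 0  1  |  -4/3 ]
Reading off the last column: u = -1, v = -4/3.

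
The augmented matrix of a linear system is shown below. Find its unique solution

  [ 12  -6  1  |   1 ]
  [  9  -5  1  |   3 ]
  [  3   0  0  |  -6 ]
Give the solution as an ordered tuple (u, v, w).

(-2, -4, 1)

R1 → 1/12·R1
  [ 1  -1/2  1/12  |  1/12 ]
  [ 9    -5     1  |     3 ]
  [ 3     0     0  |    -6 ]
R2 → R2 − 9·R1
  [ 1  -1/2  1/12  |  1/12 ]
  [ 0  -1/2   1/4  |   9/4 ]
  [ 3     0     0  |    -6 ]
R3 → R3 − 3·R1
  [ 1  -1/2  1/12  |   1/12 ]
  [ 0  -1/2   1/4  |    9/4 ]
  [ 0   3/2  -1/4  |  -25/4 ]
R2 → -2·R2
  [ 1  -1/2  1/12  |   1/12 ]
  [ 0     1  -1/2  |   -9/2 ]
  [ 0   3/2  -1/4  |  -25/4 ]
R3 → R3 − 3/2·R2
  [ 1  -1/2  1/12  |  1/12 ]
  [ 0     1  -1/2  |  -9/2 ]
  [ 0     0   1/2  |   1/2 ]
R3 → 2·R3
  [ 1  -1/2  1/12  |  1/12 ]
  [ 0     1  -1/2  |  -9/2 ]
  [ 0     0     1  |     1 ]
R2 → R2 + 1/2·R3
  [ 1  -1/2  1/12  |  1/12 ]
  [ 0     1     0  |    -4 ]
  [ 0     0     1  |     1 ]
R1 → R1 − 1/12·R3
  [ 1  -1/2  0  |   0 ]
  [ 0     1  0  |  -4 ]
  [ 0     0  1  |   1 ]
R1 → R1 + 1/2·R2
  [ 1  0  0  |  -2 ]
  [ 0  1  0  |  -4 ]
  [ 0  0  1  |   1 ]
Reading off the last column: u = -2, v = -4, w = 1.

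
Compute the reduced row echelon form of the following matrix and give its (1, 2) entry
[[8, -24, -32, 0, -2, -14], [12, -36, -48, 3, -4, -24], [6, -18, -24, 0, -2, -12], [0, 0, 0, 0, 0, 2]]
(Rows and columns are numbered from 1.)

r1 -> 1/8·r1
  [  1   -3   -4  0  -1/4  -7/4 ]
  [ 12  -36  -48  3    -4   -24 ]
  [  6  -18  -24  0    -2   -12 ]
  [  0    0    0  0     0     2 ]
r2 -> r2 − 12·r1
  [ 1   -3   -4  0  -1/4  -7/4 ]
  [ 0    0    0  3    -1    -3 ]
  [ 6  -18  -24  0    -2   -12 ]
  [ 0    0    0  0     0     2 ]
r3 -> r3 − 6·r1
  [ 1  -3  -4  0  -1/4  -7/4 ]
  [ 0   0   0  3    -1    -3 ]
  [ 0   0   0  0  -1/2  -3/2 ]
  [ 0   0   0  0     0     2 ]
r2 -> 1/3·r2
  [ 1  -3  -4  0  -1/4  -7/4 ]
  [ 0   0   0  1  -1/3    -1 ]
  [ 0   0   0  0  -1/2  -3/2 ]
  [ 0   0   0  0     0     2 ]
r3 -> -2·r3
  [ 1  -3  -4  0  -1/4  -7/4 ]
  [ 0   0   0  1  -1/3    -1 ]
  [ 0   0   0  0     1     3 ]
  [ 0   0   0  0     0     2 ]
r4 -> 1/2·r4
  [ 1  -3  -4  0  -1/4  -7/4 ]
  [ 0   0   0  1  -1/3    -1 ]
  [ 0   0   0  0     1     3 ]
  [ 0   0   0  0     0     1 ]
r3 -> r3 − 3·r4
  [ 1  -3  -4  0  -1/4  -7/4 ]
  [ 0   0   0  1  -1/3    -1 ]
  [ 0   0   0  0     1     0 ]
  [ 0   0   0  0     0     1 ]
r2 -> r2 + r4
  [ 1  -3  -4  0  -1/4  -7/4 ]
  [ 0   0   0  1  -1/3     0 ]
  [ 0   0   0  0     1     0 ]
  [ 0   0   0  0     0     1 ]
r1 -> r1 + 7/4·r4
  [ 1  -3  -4  0  -1/4  0 ]
  [ 0   0   0  1  -1/3  0 ]
  [ 0   0   0  0     1  0 ]
  [ 0   0   0  0     0  1 ]
r2 -> r2 + 1/3·r3
  [ 1  -3  -4  0  -1/4  0 ]
  [ 0   0   0  1     0  0 ]
  [ 0   0   0  0     1  0 ]
  [ 0   0   0  0     0  1 ]
r1 -> r1 + 1/4·r3
  [ 1  -3  -4  0  0  0 ]
  [ 0   0   0  1  0  0 ]
  [ 0   0   0  0  1  0 ]
  [ 0   0   0  0  0  1 ]

-3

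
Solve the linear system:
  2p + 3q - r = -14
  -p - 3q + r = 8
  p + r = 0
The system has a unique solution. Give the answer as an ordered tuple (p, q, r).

Form the augmented matrix and row-reduce:
  [  2   3  -1  |  -14 ]
  [ -1  -3   1  |    8 ]
  [  1   0   1  |    0 ]
ρ1 -> 1/2·ρ1
  [  1  3/2  -1/2  |  -7 ]
  [ -1   -3     1  |   8 ]
  [  1    0     1  |   0 ]
ρ2 -> ρ2 + ρ1
  [ 1   3/2  -1/2  |  -7 ]
  [ 0  -3/2   1/2  |   1 ]
  [ 1     0     1  |   0 ]
ρ3 -> ρ3 − ρ1
  [ 1   3/2  -1/2  |  -7 ]
  [ 0  -3/2   1/2  |   1 ]
  [ 0  -3/2   3/2  |   7 ]
ρ2 -> -2/3·ρ2
  [ 1   3/2  -1/2  |    -7 ]
  [ 0     1  -1/3  |  -2/3 ]
  [ 0  -3/2   3/2  |     7 ]
ρ3 -> ρ3 + 3/2·ρ2
  [ 1  3/2  -1/2  |    -7 ]
  [ 0    1  -1/3  |  -2/3 ]
  [ 0    0     1  |     6 ]
ρ2 -> ρ2 + 1/3·ρ3
  [ 1  3/2  -1/2  |   -7 ]
  [ 0    1     0  |  4/3 ]
  [ 0    0     1  |    6 ]
ρ1 -> ρ1 + 1/2·ρ3
  [ 1  3/2  0  |   -4 ]
  [ 0    1  0  |  4/3 ]
  [ 0    0  1  |    6 ]
ρ1 -> ρ1 − 3/2·ρ2
  [ 1  0  0  |   -6 ]
  [ 0  1  0  |  4/3 ]
  [ 0  0  1  |    6 ]
Reading off the last column: p = -6, q = 4/3, r = 6.

(-6, 4/3, 6)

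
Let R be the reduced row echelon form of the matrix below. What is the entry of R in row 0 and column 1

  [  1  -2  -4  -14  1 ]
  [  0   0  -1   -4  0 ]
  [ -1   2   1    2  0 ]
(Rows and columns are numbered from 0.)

-2

Add R1 to R3.
  [ 1  -2  -4  -14  1 ]
  [ 0   0  -1   -4  0 ]
  [ 0   0  -3  -12  1 ]
Multiply R2 by -1.
  [ 1  -2  -4  -14  1 ]
  [ 0   0   1    4  0 ]
  [ 0   0  -3  -12  1 ]
Add 3 times R2 to R3.
  [ 1  -2  -4  -14  1 ]
  [ 0   0   1    4  0 ]
  [ 0   0   0    0  1 ]
Subtract R3 from R1.
  [ 1  -2  -4  -14  0 ]
  [ 0   0   1    4  0 ]
  [ 0   0   0    0  1 ]
Add 4 times R2 to R1.
  [ 1  -2  0  2  0 ]
  [ 0   0  1  4  0 ]
  [ 0   0  0  0  1 ]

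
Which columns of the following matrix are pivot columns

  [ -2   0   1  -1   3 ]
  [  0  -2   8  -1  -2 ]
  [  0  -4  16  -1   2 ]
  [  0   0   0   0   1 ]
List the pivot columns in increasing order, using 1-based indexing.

1, 2, 4, 5

R1 -> -1/2·R1
  [ 1   0  -1/2  1/2  -3/2 ]
  [ 0  -2     8   -1    -2 ]
  [ 0  -4    16   -1     2 ]
  [ 0   0     0    0     1 ]
R2 -> -1/2·R2
  [ 1   0  -1/2  1/2  -3/2 ]
  [ 0   1    -4  1/2     1 ]
  [ 0  -4    16   -1     2 ]
  [ 0   0     0    0     1 ]
R3 -> R3 + 4·R2
  [ 1  0  -1/2  1/2  -3/2 ]
  [ 0  1    -4  1/2     1 ]
  [ 0  0     0    1     6 ]
  [ 0  0     0    0     1 ]
R3 -> R3 − 6·R4
  [ 1  0  -1/2  1/2  -3/2 ]
  [ 0  1    -4  1/2     1 ]
  [ 0  0     0    1     0 ]
  [ 0  0     0    0     1 ]
R2 -> R2 − R4
  [ 1  0  -1/2  1/2  -3/2 ]
  [ 0  1    -4  1/2     0 ]
  [ 0  0     0    1     0 ]
  [ 0  0     0    0     1 ]
R1 -> R1 + 3/2·R4
  [ 1  0  -1/2  1/2  0 ]
  [ 0  1    -4  1/2  0 ]
  [ 0  0     0    1  0 ]
  [ 0  0     0    0  1 ]
R2 -> R2 − 1/2·R3
  [ 1  0  -1/2  1/2  0 ]
  [ 0  1    -4    0  0 ]
  [ 0  0     0    1  0 ]
  [ 0  0     0    0  1 ]
R1 -> R1 − 1/2·R3
  [ 1  0  -1/2  0  0 ]
  [ 0  1    -4  0  0 ]
  [ 0  0     0  1  0 ]
  [ 0  0     0  0  1 ]
Pivot columns are the columns containing a leading 1.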